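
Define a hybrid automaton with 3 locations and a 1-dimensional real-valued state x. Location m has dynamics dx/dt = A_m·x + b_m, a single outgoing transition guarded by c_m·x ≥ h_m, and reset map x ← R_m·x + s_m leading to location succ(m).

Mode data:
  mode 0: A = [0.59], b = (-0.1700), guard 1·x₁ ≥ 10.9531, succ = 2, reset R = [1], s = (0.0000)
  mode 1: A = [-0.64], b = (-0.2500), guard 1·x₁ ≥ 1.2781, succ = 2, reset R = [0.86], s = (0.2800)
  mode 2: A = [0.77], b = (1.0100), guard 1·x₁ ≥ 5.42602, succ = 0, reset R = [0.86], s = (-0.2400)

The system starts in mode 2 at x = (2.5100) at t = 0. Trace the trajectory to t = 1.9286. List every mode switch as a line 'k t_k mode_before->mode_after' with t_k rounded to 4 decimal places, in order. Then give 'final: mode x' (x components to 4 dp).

Mode 2: guard c·x = 5.4260 hit at Δt = 0.7364 (t = 0.7364), x⁻ = (5.4260) → reset → x⁺ = (4.4264), jump to mode 0
Mode 0: flow for 1.1922 to horizon, guard not reached → x = (8.6499)

1 0.7364 2->0
final: 0 8.6499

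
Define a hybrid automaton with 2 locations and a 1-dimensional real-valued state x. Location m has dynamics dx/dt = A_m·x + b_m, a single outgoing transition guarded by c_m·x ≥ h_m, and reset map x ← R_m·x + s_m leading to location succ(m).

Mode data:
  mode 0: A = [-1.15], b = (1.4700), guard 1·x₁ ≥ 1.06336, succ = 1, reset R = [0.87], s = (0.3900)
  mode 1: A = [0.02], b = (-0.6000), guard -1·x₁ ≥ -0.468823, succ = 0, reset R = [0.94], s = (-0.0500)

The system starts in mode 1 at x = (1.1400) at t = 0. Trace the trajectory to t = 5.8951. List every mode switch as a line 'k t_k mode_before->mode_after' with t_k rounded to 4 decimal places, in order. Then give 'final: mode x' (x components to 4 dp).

1 1.1495 1->0
2 2.3828 0->1
3 3.8366 1->0
4 5.0699 0->1
final: 1 0.8378

Mode 1: guard c·x = -0.4688 hit at Δt = 1.1495 (t = 1.1495), x⁻ = (0.4688) → reset → x⁺ = (0.3907), jump to mode 0
Mode 0: guard c·x = 1.0634 hit at Δt = 1.2333 (t = 2.3828), x⁻ = (1.0634) → reset → x⁺ = (1.3151), jump to mode 1
Mode 1: guard c·x = -0.4688 hit at Δt = 1.4538 (t = 3.8366), x⁻ = (0.4688) → reset → x⁺ = (0.3907), jump to mode 0
Mode 0: guard c·x = 1.0634 hit at Δt = 1.2333 (t = 5.0699), x⁻ = (1.0634) → reset → x⁺ = (1.3151), jump to mode 1
Mode 1: flow for 0.8252 to horizon, guard not reached → x = (0.8378)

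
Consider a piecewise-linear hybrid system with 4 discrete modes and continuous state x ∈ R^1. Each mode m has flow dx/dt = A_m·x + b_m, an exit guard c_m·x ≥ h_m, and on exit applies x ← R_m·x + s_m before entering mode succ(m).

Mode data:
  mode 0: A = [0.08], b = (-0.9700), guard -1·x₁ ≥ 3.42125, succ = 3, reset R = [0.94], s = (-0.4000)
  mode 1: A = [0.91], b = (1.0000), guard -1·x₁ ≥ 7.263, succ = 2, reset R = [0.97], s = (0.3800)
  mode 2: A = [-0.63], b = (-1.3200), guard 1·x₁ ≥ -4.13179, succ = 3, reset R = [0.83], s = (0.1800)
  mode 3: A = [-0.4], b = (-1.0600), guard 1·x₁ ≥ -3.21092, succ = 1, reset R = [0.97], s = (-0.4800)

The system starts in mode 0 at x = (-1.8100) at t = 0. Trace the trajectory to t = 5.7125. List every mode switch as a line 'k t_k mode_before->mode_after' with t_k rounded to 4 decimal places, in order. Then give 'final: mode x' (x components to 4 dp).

Mode 0: guard c·x = 3.4213 hit at Δt = 1.3677 (t = 1.3677), x⁻ = (-3.4213) → reset → x⁺ = (-3.6160), jump to mode 3
Mode 3: guard c·x = -3.2109 hit at Δt = 1.3589 (t = 2.7266), x⁻ = (-3.2109) → reset → x⁺ = (-3.5946), jump to mode 1
Mode 1: guard c·x = 7.2630 hit at Δt = 0.9936 (t = 3.7202), x⁻ = (-7.2630) → reset → x⁺ = (-6.6651), jump to mode 2
Mode 2: guard c·x = -4.1318 hit at Δt = 1.2829 (t = 5.0031), x⁻ = (-4.1318) → reset → x⁺ = (-3.2494), jump to mode 3
Mode 3: guard c·x = -3.2109 hit at Δt = 0.1658 (t = 5.1689), x⁻ = (-3.2109) → reset → x⁺ = (-3.5946), jump to mode 1
Mode 1: flow for 0.5436 to horizon, guard not reached → x = (-5.1917)

1 1.3677 0->3
2 2.7266 3->1
3 3.7202 1->2
4 5.0031 2->3
5 5.1689 3->1
final: 1 -5.1917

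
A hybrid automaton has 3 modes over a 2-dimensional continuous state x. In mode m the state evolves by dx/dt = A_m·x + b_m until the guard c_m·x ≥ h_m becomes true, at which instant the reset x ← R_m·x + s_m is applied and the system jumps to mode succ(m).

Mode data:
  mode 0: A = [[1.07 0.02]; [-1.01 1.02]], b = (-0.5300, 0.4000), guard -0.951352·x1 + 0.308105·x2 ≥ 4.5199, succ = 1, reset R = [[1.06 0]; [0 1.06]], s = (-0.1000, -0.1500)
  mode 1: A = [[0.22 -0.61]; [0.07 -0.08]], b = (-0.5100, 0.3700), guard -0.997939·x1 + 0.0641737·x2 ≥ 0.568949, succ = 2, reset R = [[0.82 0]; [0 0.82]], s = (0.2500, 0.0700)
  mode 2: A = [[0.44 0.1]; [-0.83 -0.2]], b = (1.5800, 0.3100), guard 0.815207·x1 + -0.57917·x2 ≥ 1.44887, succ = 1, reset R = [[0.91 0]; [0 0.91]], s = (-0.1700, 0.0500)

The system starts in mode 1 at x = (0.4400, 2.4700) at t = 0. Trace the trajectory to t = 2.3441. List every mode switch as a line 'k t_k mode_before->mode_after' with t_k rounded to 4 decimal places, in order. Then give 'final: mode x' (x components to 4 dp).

Mode 1: guard c·x = 0.5689 hit at Δt = 0.4162 (t = 0.4162), x⁻ = (-0.4067, 2.5412) → reset → x⁺ = (-0.0835, 2.1538), jump to mode 2
Mode 2: guard c·x = 1.4489 hit at Δt = 1.1540 (t = 1.5702), x⁻ = (2.5112, 1.0330) → reset → x⁺ = (2.1152, 0.9901), jump to mode 1
Mode 1: flow for 0.7739 to horizon, guard not reached → x = (1.4873, 1.3039)

1 0.4162 1->2
2 1.5702 2->1
final: 1 1.4873 1.3039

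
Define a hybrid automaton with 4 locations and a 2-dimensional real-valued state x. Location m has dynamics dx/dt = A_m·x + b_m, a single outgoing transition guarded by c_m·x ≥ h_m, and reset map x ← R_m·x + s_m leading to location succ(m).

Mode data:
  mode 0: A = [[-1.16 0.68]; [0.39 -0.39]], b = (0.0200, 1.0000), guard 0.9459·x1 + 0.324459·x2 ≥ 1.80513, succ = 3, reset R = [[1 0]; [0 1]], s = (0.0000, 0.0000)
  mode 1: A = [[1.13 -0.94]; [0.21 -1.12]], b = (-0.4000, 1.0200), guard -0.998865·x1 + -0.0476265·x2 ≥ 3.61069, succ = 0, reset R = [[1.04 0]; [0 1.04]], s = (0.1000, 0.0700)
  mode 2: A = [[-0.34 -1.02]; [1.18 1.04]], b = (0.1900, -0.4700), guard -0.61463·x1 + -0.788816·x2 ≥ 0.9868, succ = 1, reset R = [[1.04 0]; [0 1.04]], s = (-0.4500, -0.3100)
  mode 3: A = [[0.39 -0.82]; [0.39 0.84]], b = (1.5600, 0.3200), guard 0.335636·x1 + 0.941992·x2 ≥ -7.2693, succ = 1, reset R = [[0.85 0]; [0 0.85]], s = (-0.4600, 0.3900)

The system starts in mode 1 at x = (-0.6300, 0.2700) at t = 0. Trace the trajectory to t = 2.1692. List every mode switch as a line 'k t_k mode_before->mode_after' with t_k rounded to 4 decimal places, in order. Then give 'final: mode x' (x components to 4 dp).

Mode 1: guard c·x = 3.6107 hit at Δt = 1.0492 (t = 1.0492), x⁻ = (-3.6357, 0.4385) → reset → x⁺ = (-3.6811, 0.5260), jump to mode 0
Mode 0: flow for 1.1200 to horizon, guard not reached → x = (-0.7881, 0.5972)

1 1.0492 1->0
final: 0 -0.7881 0.5972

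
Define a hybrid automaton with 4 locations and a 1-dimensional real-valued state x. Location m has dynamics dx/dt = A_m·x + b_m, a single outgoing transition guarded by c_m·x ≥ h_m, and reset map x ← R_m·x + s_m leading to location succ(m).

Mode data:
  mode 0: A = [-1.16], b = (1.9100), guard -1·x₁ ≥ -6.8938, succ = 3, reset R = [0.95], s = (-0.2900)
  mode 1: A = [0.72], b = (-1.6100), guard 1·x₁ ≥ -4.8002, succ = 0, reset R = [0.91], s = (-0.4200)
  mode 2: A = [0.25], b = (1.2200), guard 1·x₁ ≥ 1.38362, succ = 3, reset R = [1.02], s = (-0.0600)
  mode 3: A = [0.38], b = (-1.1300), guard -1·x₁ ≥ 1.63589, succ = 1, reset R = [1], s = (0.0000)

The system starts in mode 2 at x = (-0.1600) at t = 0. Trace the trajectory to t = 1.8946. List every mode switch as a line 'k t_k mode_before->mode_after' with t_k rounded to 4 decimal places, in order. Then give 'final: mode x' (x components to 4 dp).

1 1.1318 2->3
final: 3 0.8058

Mode 2: guard c·x = 1.3836 hit at Δt = 1.1318 (t = 1.1318), x⁻ = (1.3836) → reset → x⁺ = (1.3513), jump to mode 3
Mode 3: flow for 0.7628 to horizon, guard not reached → x = (0.8058)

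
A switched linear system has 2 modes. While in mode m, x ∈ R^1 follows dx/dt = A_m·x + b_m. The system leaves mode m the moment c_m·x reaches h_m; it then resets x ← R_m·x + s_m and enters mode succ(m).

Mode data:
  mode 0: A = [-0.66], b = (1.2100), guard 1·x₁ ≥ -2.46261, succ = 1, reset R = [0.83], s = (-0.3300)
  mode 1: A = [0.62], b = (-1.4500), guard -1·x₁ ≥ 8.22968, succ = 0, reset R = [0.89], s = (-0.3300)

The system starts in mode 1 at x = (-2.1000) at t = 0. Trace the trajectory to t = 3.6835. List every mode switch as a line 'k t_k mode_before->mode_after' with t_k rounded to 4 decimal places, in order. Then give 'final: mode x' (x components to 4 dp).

1 1.3992 1->0
2 2.5997 0->1
final: 1 -6.8890

Mode 1: guard c·x = 8.2297 hit at Δt = 1.3992 (t = 1.3992), x⁻ = (-8.2297) → reset → x⁺ = (-7.6544), jump to mode 0
Mode 0: guard c·x = -2.4626 hit at Δt = 1.2005 (t = 2.5997), x⁻ = (-2.4626) → reset → x⁺ = (-2.3740), jump to mode 1
Mode 1: flow for 1.0838 to horizon, guard not reached → x = (-6.8890)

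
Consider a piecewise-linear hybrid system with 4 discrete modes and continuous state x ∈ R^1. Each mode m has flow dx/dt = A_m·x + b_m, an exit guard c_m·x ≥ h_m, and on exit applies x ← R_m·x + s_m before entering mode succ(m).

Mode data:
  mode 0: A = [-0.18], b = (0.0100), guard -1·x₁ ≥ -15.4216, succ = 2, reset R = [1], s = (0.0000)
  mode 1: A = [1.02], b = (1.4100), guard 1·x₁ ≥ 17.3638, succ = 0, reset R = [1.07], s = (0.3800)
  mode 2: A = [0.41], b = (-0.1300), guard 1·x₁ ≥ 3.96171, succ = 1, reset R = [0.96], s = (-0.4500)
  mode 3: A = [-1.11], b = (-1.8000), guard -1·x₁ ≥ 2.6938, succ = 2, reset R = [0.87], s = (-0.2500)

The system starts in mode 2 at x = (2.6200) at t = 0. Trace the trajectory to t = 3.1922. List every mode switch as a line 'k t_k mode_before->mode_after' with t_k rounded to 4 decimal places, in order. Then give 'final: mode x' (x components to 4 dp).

1 1.1197 2->1
2 2.4686 1->0
final: 0 16.6507

Mode 2: guard c·x = 3.9617 hit at Δt = 1.1197 (t = 1.1197), x⁻ = (3.9617) → reset → x⁺ = (3.3532), jump to mode 1
Mode 1: guard c·x = 17.3638 hit at Δt = 1.3489 (t = 2.4686), x⁻ = (17.3638) → reset → x⁺ = (18.9593), jump to mode 0
Mode 0: flow for 0.7236 to horizon, guard not reached → x = (16.6507)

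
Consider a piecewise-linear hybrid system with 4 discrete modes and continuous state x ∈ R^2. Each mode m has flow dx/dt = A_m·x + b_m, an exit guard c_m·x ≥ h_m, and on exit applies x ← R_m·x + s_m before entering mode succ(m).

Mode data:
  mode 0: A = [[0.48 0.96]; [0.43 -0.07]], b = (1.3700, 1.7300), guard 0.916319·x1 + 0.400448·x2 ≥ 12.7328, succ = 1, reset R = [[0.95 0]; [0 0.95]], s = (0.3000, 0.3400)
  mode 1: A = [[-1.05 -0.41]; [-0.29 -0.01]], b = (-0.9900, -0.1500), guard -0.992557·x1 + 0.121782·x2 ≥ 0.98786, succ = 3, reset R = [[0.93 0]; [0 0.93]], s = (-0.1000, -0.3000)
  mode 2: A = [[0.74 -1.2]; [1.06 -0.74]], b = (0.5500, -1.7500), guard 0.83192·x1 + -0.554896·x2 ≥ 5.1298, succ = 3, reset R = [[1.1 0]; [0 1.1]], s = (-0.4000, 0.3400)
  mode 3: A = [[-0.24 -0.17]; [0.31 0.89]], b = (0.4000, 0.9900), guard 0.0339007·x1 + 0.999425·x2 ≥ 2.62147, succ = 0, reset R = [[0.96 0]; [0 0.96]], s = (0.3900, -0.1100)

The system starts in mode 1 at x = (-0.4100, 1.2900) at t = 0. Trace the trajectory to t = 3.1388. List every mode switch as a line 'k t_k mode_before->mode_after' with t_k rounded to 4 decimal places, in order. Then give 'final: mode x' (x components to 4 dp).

1 0.5031 1->3
2 1.2738 3->0
3 2.7554 0->1
final: 1 5.8773 6.1614

Mode 1: guard c·x = 0.9879 hit at Δt = 0.5031 (t = 0.5031), x⁻ = (-0.8356, 1.3016) → reset → x⁺ = (-0.8771, 0.9105), jump to mode 3
Mode 3: guard c·x = 2.6215 hit at Δt = 0.7707 (t = 1.2738), x⁻ = (-0.6510, 2.6451) → reset → x⁺ = (-0.2350, 2.4293), jump to mode 0
Mode 0: guard c·x = 12.7328 hit at Δt = 1.4816 (t = 2.7554), x⁻ = (10.7685, 7.1554) → reset → x⁺ = (10.5301, 7.1377), jump to mode 1
Mode 1: flow for 0.3834 to horizon, guard not reached → x = (5.8773, 6.1614)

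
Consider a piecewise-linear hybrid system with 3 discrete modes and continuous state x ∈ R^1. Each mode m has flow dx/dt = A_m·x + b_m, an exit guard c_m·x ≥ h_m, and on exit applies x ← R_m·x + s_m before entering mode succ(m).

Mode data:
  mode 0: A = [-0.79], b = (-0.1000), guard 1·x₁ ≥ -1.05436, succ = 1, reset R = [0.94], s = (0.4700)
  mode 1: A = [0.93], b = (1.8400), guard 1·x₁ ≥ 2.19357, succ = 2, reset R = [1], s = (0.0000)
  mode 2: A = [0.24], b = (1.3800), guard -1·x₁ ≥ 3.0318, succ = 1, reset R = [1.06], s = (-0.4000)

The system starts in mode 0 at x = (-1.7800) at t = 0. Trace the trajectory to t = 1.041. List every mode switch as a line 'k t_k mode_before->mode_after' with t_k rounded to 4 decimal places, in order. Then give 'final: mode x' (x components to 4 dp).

Mode 0: guard c·x = -1.0544 hit at Δt = 0.7314 (t = 0.7314), x⁻ = (-1.0544) → reset → x⁺ = (-0.5211), jump to mode 1
Mode 1: flow for 0.3096 to horizon, guard not reached → x = (-0.0348)

1 0.7314 0->1
final: 1 -0.0348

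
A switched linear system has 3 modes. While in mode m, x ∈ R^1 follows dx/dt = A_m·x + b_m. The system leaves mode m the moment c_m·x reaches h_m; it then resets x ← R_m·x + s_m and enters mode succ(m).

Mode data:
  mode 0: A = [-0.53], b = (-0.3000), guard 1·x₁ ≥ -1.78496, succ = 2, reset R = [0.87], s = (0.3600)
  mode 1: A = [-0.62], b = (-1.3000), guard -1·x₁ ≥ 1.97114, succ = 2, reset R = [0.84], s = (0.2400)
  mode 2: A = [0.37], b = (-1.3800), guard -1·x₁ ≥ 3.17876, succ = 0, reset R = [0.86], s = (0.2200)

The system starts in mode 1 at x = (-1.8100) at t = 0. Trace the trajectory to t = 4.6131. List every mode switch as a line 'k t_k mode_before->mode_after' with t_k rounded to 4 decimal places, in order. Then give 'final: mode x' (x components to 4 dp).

Mode 1: guard c·x = 1.9711 hit at Δt = 1.3312 (t = 1.3312), x⁻ = (-1.9711) → reset → x⁺ = (-1.4158), jump to mode 2
Mode 2: guard c·x = 3.1788 hit at Δt = 0.7963 (t = 2.1275), x⁻ = (-3.1788) → reset → x⁺ = (-2.5137), jump to mode 0
Mode 0: guard c·x = -1.7850 hit at Δt = 0.8843 (t = 3.0118), x⁻ = (-1.7850) → reset → x⁺ = (-1.1929), jump to mode 2
Mode 2: guard c·x = 3.1788 hit at Δt = 0.9160 (t = 3.9277), x⁻ = (-3.1788) → reset → x⁺ = (-2.5137), jump to mode 0
Mode 0: flow for 0.6854 to horizon, guard not reached → x = (-1.9205)

1 1.3312 1->2
2 2.1275 2->0
3 3.0118 0->2
4 3.9277 2->0
final: 0 -1.9205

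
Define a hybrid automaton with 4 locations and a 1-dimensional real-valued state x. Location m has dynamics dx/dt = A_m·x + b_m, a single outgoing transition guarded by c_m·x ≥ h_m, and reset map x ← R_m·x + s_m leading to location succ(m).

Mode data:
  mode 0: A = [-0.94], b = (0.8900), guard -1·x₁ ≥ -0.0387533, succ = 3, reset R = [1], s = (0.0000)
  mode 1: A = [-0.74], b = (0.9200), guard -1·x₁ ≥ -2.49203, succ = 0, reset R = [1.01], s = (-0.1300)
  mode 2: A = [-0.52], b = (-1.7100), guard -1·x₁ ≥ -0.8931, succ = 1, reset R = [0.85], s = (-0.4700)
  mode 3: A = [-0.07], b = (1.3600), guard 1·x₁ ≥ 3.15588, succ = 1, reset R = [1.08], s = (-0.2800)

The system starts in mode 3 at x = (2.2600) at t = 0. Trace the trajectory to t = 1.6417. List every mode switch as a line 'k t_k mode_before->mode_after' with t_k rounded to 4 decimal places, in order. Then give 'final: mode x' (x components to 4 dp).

1 0.7656 3->1
2 1.3221 1->0
final: 0 2.0132

Mode 3: guard c·x = 3.1559 hit at Δt = 0.7656 (t = 0.7656), x⁻ = (3.1559) → reset → x⁺ = (3.1284), jump to mode 1
Mode 1: guard c·x = -2.4920 hit at Δt = 0.5565 (t = 1.3221), x⁻ = (2.4920) → reset → x⁺ = (2.3870), jump to mode 0
Mode 0: flow for 0.3196 to horizon, guard not reached → x = (2.0132)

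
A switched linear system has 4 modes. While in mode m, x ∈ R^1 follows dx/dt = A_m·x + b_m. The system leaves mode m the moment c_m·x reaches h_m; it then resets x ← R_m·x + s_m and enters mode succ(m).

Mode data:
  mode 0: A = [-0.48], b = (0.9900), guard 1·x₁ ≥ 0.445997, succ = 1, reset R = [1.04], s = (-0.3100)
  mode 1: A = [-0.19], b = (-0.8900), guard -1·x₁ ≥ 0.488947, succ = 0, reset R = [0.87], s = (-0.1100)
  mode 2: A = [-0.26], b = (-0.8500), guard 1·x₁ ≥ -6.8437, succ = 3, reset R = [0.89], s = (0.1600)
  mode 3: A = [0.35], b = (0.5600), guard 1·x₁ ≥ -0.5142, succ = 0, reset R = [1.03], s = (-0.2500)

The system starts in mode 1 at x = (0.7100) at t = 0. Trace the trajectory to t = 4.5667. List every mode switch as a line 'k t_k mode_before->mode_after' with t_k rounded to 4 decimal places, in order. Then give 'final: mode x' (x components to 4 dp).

Mode 1: guard c·x = 0.4889 hit at Δt = 1.3230 (t = 1.3230), x⁻ = (-0.4889) → reset → x⁺ = (-0.5354), jump to mode 0
Mode 0: guard c·x = 0.4460 hit at Δt = 0.9884 (t = 2.3114), x⁻ = (0.4460) → reset → x⁺ = (0.1538), jump to mode 1
Mode 1: guard c·x = 0.4889 hit at Δt = 0.7503 (t = 3.0617), x⁻ = (-0.4889) → reset → x⁺ = (-0.5354), jump to mode 0
Mode 0: guard c·x = 0.4460 hit at Δt = 0.9884 (t = 4.0501), x⁻ = (0.4460) → reset → x⁺ = (0.1538), jump to mode 1
Mode 1: flow for 0.5166 to horizon, guard not reached → x = (-0.2985)

1 1.3230 1->0
2 2.3114 0->1
3 3.0617 1->0
4 4.0501 0->1
final: 1 -0.2985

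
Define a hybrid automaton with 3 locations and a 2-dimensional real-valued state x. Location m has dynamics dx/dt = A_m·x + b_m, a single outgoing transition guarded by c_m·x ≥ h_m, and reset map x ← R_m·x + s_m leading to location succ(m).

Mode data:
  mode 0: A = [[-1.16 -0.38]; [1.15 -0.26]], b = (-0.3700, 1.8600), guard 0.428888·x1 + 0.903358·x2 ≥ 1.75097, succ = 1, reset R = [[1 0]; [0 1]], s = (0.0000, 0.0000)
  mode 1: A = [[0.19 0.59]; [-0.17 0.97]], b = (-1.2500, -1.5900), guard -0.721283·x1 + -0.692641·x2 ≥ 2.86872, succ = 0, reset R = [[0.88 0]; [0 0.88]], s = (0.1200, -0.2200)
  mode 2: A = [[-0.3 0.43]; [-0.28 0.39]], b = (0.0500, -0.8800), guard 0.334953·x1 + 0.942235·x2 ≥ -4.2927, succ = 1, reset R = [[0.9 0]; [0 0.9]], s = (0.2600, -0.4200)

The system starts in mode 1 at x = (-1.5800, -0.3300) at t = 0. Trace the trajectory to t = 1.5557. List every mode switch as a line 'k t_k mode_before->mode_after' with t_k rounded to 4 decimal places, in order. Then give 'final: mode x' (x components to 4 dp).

Mode 1: guard c·x = 2.8687 hit at Δt = 0.5113 (t = 0.5113), x⁻ = (-2.6671, -1.3643) → reset → x⁺ = (-2.2271, -1.4206), jump to mode 0
Mode 0: flow for 1.0444 to horizon, guard not reached → x = (-0.6358, -0.6566)

1 0.5113 1->0
final: 0 -0.6358 -0.6566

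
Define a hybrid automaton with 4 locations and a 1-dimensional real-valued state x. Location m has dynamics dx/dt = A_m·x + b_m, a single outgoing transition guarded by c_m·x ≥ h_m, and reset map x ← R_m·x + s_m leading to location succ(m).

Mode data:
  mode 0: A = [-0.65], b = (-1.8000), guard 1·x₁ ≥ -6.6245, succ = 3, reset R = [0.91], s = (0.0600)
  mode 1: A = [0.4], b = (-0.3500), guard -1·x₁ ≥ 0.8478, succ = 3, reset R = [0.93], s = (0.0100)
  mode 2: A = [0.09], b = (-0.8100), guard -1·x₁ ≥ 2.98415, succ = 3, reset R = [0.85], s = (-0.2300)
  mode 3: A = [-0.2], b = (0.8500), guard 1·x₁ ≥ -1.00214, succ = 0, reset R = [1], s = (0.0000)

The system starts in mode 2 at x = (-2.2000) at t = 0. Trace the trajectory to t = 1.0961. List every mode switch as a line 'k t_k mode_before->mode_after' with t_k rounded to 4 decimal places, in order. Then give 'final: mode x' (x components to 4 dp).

Mode 2: guard c·x = 2.9842 hit at Δt = 0.7519 (t = 0.7519), x⁻ = (-2.9842) → reset → x⁺ = (-2.7665), jump to mode 3
Mode 3: flow for 0.3442 to horizon, guard not reached → x = (-2.2998)

1 0.7519 2->3
final: 3 -2.2998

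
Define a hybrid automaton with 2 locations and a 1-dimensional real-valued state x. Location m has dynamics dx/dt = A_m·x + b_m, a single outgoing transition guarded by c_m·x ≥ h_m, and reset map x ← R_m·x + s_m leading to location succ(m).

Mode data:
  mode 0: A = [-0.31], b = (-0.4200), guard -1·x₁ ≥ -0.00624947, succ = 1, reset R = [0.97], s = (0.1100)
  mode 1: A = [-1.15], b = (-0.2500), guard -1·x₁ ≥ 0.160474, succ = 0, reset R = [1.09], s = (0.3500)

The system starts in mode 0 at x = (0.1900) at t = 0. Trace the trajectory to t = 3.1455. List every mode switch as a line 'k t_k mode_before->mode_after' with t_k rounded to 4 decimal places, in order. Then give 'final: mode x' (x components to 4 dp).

Mode 0: guard c·x = -0.0062 hit at Δt = 0.4085 (t = 0.4085), x⁻ = (0.0062) → reset → x⁺ = (0.1161), jump to mode 1
Mode 1: guard c·x = 0.1605 hit at Δt = 1.5373 (t = 1.9458), x⁻ = (-0.1605) → reset → x⁺ = (0.1751), jump to mode 0
Mode 0: guard c·x = -0.0062 hit at Δt = 0.3772 (t = 2.3230), x⁻ = (0.0062) → reset → x⁺ = (0.1161), jump to mode 1
Mode 1: flow for 0.8225 to horizon, guard not reached → x = (-0.0879)

1 0.4085 0->1
2 1.9458 1->0
3 2.3230 0->1
final: 1 -0.0879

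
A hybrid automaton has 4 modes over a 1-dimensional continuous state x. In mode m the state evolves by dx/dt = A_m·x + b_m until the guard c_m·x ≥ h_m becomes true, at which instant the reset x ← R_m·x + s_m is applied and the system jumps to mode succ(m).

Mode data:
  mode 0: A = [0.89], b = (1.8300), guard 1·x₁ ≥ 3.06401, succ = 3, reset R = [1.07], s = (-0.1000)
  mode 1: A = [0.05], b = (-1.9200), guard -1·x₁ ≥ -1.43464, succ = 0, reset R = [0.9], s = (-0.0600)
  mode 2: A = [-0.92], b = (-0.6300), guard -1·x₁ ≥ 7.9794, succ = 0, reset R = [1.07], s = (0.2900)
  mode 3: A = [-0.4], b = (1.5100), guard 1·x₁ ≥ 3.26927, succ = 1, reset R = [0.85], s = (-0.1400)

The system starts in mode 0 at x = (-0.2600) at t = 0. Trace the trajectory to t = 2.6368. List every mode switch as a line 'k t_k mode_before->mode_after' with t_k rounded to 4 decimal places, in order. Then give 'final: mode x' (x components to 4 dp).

1 1.1770 0->3
2 1.5897 3->1
3 2.2521 1->0
final: 0 2.5733

Mode 0: guard c·x = 3.0640 hit at Δt = 1.1770 (t = 1.1770), x⁻ = (3.0640) → reset → x⁺ = (3.1785), jump to mode 3
Mode 3: guard c·x = 3.2693 hit at Δt = 0.4127 (t = 1.5897), x⁻ = (3.2693) → reset → x⁺ = (2.6389), jump to mode 1
Mode 1: guard c·x = -1.4346 hit at Δt = 0.6624 (t = 2.2521), x⁻ = (1.4346) → reset → x⁺ = (1.2312), jump to mode 0
Mode 0: flow for 0.3847 to horizon, guard not reached → x = (2.5733)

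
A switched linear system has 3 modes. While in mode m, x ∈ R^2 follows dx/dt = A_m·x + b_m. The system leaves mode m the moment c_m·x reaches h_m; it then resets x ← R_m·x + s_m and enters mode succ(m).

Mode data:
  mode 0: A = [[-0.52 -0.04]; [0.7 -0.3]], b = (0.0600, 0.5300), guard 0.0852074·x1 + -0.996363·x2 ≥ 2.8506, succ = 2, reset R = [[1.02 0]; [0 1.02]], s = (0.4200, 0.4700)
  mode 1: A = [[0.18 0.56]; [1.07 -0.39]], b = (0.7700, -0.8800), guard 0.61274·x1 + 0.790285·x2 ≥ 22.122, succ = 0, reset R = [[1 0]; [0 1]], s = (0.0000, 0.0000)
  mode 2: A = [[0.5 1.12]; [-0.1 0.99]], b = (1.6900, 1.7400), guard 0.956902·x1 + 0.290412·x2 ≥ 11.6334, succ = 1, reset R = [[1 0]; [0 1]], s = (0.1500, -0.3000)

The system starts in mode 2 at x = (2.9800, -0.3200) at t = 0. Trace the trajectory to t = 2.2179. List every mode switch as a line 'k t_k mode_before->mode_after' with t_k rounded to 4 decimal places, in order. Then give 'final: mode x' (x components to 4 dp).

1 1.4460 2->1
final: 1 16.8542 11.0118

Mode 2: guard c·x = 11.6334 hit at Δt = 1.4460 (t = 1.4460), x⁻ = (11.3914, 2.5237) → reset → x⁺ = (11.5414, 2.2237), jump to mode 1
Mode 1: flow for 0.7719 to horizon, guard not reached → x = (16.8542, 11.0118)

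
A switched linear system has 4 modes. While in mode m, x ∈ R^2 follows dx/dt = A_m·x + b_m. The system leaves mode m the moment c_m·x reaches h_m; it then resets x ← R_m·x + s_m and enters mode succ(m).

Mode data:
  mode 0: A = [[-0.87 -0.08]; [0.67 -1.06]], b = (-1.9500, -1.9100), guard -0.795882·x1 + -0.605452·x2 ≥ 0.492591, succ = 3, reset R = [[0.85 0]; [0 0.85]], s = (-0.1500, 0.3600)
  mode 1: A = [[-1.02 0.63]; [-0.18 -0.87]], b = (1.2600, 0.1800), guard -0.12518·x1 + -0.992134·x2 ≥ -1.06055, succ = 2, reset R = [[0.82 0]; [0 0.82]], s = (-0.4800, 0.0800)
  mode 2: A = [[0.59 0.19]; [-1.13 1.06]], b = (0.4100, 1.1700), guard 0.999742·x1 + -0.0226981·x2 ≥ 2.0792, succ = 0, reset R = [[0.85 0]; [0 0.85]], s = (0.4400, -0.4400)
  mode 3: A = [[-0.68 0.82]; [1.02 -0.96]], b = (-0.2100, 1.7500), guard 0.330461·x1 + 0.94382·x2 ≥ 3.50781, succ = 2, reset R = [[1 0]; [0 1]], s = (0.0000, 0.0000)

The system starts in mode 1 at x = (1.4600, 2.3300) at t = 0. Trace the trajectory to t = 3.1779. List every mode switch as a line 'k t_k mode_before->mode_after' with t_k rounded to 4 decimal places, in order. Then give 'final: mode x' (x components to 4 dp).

Mode 1: guard c·x = -1.0606 hit at Δt = 1.0514 (t = 1.0514), x⁻ = (1.8595, 0.8343) → reset → x⁺ = (1.0448, 0.7642), jump to mode 2
Mode 2: guard c·x = 2.0792 hit at Δt = 0.7059 (t = 1.7573), x⁻ = (2.1047, 1.1001) → reset → x⁺ = (2.2290, 0.4951), jump to mode 0
Mode 0: guard c·x = 0.4926 hit at Δt = 0.8739 (t = 2.6312), x⁻ = (-0.1460, -0.6216) → reset → x⁺ = (-0.2741, -0.1684), jump to mode 3
Mode 3: flow for 0.5467 to horizon, guard not reached → x = (-0.1985, 0.5336)

1 1.0514 1->2
2 1.7573 2->0
3 2.6312 0->3
final: 3 -0.1985 0.5336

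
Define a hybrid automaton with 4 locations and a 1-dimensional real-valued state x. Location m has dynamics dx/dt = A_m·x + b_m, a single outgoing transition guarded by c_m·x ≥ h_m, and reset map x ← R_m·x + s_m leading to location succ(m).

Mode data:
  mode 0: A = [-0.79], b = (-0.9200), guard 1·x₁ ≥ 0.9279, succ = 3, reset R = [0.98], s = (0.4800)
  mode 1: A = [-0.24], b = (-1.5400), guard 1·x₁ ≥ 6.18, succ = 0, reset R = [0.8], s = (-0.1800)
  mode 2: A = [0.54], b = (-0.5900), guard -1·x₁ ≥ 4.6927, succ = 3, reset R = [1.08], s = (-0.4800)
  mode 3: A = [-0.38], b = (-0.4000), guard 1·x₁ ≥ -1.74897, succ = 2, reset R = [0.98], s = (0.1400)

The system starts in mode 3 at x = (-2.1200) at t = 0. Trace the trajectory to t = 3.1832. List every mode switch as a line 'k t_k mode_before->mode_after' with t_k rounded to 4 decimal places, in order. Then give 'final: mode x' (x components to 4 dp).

Mode 3: guard c·x = -1.7490 hit at Δt = 1.1240 (t = 1.1240), x⁻ = (-1.7490) → reset → x⁺ = (-1.5740), jump to mode 2
Mode 2: guard c·x = 4.6927 hit at Δt = 1.4343 (t = 2.5583), x⁻ = (-4.6927) → reset → x⁺ = (-5.5481), jump to mode 3
Mode 3: flow for 0.6249 to horizon, guard not reached → x = (-4.5979)

1 1.1240 3->2
2 2.5583 2->3
final: 3 -4.5979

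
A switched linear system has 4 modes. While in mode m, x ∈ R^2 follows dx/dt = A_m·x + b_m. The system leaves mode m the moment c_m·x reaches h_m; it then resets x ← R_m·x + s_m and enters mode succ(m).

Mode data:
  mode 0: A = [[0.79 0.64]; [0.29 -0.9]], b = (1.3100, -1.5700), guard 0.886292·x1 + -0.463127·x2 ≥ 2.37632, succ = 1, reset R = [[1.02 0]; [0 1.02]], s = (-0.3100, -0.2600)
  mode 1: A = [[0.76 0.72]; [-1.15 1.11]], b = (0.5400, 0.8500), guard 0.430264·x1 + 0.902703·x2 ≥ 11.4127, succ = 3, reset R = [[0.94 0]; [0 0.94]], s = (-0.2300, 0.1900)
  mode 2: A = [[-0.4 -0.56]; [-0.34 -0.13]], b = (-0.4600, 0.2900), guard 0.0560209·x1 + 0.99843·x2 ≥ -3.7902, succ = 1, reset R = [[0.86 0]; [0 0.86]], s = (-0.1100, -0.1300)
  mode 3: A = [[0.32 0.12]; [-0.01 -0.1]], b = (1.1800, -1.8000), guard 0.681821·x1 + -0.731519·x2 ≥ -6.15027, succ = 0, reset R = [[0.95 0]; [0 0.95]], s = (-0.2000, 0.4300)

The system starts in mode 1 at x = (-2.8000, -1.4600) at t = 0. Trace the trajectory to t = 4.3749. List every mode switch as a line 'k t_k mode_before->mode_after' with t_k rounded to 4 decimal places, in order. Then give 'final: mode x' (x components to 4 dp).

1 1.5716 1->3
2 2.8998 3->0
3 3.4951 0->1
final: 1 13.9243 -0.4893

Mode 1: guard c·x = 11.4127 hit at Δt = 1.5716 (t = 1.5716), x⁻ = (-2.0940, 13.6409) → reset → x⁺ = (-2.1984, 13.0125), jump to mode 3
Mode 3: guard c·x = -6.1503 hit at Δt = 1.3282 (t = 2.8998), x⁻ = (0.8117, 9.1641) → reset → x⁺ = (0.5711, 9.1359), jump to mode 0
Mode 0: guard c·x = 2.3763 hit at Δt = 0.5953 (t = 3.4951), x⁻ = (5.3132, 5.0368) → reset → x⁺ = (5.1094, 4.8776), jump to mode 1
Mode 1: flow for 0.8798 to horizon, guard not reached → x = (13.9243, -0.4893)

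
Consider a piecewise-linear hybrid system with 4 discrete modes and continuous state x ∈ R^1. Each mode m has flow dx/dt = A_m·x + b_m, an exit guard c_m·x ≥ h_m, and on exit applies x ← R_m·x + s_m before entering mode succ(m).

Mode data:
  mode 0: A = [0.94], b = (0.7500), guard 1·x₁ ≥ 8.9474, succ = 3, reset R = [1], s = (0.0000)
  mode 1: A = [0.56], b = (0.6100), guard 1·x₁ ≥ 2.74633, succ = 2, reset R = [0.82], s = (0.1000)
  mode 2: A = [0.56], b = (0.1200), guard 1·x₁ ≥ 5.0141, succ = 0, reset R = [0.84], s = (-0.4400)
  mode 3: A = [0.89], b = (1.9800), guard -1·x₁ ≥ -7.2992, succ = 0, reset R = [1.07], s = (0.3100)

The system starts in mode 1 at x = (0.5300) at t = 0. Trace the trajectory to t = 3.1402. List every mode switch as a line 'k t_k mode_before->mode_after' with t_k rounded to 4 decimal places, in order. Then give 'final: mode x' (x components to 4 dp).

Mode 1: guard c·x = 2.7463 hit at Δt = 1.5399 (t = 1.5399), x⁻ = (2.7463) → reset → x⁺ = (2.3520), jump to mode 2
Mode 2: guard c·x = 5.0141 hit at Δt = 1.2708 (t = 2.8107), x⁻ = (5.0141) → reset → x⁺ = (3.7718), jump to mode 0
Mode 0: flow for 0.3295 to horizon, guard not reached → x = (5.4309)

1 1.5399 1->2
2 2.8107 2->0
final: 0 5.4309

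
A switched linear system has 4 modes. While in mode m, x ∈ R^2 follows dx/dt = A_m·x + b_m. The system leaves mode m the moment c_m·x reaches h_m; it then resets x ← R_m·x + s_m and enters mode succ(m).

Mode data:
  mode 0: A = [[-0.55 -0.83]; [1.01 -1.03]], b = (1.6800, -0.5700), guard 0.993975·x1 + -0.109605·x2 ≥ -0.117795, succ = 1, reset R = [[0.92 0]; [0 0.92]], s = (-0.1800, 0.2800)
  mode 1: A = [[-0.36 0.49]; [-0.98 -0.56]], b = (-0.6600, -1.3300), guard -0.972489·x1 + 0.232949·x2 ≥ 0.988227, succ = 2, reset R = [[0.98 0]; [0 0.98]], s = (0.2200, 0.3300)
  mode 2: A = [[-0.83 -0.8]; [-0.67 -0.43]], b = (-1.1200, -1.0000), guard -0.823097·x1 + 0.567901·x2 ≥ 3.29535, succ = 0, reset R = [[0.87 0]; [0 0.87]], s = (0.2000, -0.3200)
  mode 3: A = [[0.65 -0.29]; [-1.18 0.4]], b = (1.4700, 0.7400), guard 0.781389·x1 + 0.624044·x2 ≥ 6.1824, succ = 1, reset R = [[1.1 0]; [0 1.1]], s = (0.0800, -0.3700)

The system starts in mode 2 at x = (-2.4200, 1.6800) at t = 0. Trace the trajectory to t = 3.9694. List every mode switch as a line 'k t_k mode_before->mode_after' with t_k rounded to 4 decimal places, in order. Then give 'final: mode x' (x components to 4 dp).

Mode 2: guard c·x = 3.2954 hit at Δt = 1.3806 (t = 1.3806), x⁻ = (-2.8024, 1.7410) → reset → x⁺ = (-2.2381, 1.1947), jump to mode 0
Mode 0: guard c·x = -0.1178 hit at Δt = 0.8999 (t = 2.2805), x⁻ = (-0.1724, -0.4890) → reset → x⁺ = (-0.3386, -0.1699), jump to mode 1
Mode 1: guard c·x = 0.9882 hit at Δt = 1.3051 (t = 3.5856), x⁻ = (-1.1550, -0.5796) → reset → x⁺ = (-0.9119, -0.2380), jump to mode 2
Mode 2: flow for 0.3838 to horizon, guard not reached → x = (-0.9549, -0.3334)

1 1.3806 2->0
2 2.2805 0->1
3 3.5856 1->2
final: 2 -0.9549 -0.3334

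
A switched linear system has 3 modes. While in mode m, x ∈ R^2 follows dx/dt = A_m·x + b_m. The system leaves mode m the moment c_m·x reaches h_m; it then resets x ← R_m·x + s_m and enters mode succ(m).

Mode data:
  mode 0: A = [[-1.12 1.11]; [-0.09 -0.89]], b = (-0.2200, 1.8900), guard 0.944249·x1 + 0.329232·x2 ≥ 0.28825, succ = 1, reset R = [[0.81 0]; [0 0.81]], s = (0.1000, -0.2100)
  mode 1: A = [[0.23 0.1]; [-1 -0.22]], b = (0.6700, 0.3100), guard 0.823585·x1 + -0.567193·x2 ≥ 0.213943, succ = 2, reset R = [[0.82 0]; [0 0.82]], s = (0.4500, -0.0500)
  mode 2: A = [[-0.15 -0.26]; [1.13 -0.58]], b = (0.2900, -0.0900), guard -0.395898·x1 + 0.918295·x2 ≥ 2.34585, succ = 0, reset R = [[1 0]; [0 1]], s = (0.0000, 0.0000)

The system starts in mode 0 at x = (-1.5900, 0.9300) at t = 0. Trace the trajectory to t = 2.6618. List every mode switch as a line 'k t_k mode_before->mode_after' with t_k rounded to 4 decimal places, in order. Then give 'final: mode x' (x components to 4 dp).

1 0.6507 0->1
2 1.6647 1->2
final: 2 0.9899 1.1469

Mode 0: guard c·x = 0.2883 hit at Δt = 0.6507 (t = 0.6507), x⁻ = (-0.2141, 1.4897) → reset → x⁺ = (-0.0735, 0.9966), jump to mode 1
Mode 1: guard c·x = 0.2139 hit at Δt = 1.0140 (t = 1.6647), x⁻ = (0.7808, 0.7565) → reset → x⁺ = (1.0902, 0.5703), jump to mode 2
Mode 2: flow for 0.9971 to horizon, guard not reached → x = (0.9899, 1.1469)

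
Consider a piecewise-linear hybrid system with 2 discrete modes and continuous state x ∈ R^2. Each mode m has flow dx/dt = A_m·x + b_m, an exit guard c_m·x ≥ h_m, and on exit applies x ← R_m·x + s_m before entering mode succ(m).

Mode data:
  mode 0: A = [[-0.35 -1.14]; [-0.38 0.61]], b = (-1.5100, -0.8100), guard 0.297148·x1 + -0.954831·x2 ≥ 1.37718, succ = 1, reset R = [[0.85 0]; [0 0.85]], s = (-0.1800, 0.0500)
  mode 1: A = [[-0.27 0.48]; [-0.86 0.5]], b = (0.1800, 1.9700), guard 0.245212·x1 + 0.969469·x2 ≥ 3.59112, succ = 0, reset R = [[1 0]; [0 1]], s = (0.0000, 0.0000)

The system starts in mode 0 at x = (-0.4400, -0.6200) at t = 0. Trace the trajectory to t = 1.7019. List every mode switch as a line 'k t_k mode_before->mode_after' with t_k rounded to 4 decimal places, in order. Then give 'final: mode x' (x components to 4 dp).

1 0.7817 0->1
final: 1 -0.4370 0.8354

Mode 0: guard c·x = 1.3772 hit at Δt = 0.7817 (t = 0.7817), x⁻ = (-0.5126, -1.6019) → reset → x⁺ = (-0.6157, -1.3116), jump to mode 1
Mode 1: flow for 0.9202 to horizon, guard not reached → x = (-0.4370, 0.8354)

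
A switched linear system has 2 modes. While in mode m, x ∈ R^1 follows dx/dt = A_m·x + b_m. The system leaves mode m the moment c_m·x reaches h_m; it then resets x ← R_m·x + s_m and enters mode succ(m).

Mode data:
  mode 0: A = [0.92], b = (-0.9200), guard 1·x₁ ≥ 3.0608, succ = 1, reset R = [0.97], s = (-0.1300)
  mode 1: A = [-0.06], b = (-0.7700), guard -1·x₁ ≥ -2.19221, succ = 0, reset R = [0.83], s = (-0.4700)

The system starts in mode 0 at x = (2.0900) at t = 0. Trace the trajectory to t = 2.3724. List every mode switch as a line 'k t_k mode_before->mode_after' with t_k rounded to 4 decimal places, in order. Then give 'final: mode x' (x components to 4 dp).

1 0.6923 0->1
2 1.3947 1->0
final: 0 1.8593

Mode 0: guard c·x = 3.0608 hit at Δt = 0.6923 (t = 0.6923), x⁻ = (3.0608) → reset → x⁺ = (2.8390), jump to mode 1
Mode 1: guard c·x = -2.1922 hit at Δt = 0.7024 (t = 1.3947), x⁻ = (2.1922) → reset → x⁺ = (1.3495), jump to mode 0
Mode 0: flow for 0.9777 to horizon, guard not reached → x = (1.8593)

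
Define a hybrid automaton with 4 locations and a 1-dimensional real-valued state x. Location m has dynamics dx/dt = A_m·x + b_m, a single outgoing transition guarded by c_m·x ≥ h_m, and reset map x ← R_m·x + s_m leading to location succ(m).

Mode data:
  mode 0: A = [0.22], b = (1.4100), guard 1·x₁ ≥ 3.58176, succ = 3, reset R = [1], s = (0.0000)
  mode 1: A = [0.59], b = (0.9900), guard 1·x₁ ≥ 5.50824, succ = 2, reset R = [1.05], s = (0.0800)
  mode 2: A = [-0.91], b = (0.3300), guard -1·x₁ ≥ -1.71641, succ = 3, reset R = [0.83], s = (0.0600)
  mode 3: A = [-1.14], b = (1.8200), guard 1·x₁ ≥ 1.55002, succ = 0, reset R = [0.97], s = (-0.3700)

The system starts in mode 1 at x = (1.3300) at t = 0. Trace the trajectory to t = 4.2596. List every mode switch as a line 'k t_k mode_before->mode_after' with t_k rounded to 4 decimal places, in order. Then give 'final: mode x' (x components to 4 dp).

1 1.4761 1->2
2 3.0168 2->3
3 3.7874 3->0
final: 0 1.9592

Mode 1: guard c·x = 5.5082 hit at Δt = 1.4761 (t = 1.4761), x⁻ = (5.5082) → reset → x⁺ = (5.8637), jump to mode 2
Mode 2: guard c·x = -1.7164 hit at Δt = 1.5407 (t = 3.0168), x⁻ = (1.7164) → reset → x⁺ = (1.4846), jump to mode 3
Mode 3: guard c·x = 1.5500 hit at Δt = 0.7706 (t = 3.7874), x⁻ = (1.5500) → reset → x⁺ = (1.1335), jump to mode 0
Mode 0: flow for 0.4722 to horizon, guard not reached → x = (1.9592)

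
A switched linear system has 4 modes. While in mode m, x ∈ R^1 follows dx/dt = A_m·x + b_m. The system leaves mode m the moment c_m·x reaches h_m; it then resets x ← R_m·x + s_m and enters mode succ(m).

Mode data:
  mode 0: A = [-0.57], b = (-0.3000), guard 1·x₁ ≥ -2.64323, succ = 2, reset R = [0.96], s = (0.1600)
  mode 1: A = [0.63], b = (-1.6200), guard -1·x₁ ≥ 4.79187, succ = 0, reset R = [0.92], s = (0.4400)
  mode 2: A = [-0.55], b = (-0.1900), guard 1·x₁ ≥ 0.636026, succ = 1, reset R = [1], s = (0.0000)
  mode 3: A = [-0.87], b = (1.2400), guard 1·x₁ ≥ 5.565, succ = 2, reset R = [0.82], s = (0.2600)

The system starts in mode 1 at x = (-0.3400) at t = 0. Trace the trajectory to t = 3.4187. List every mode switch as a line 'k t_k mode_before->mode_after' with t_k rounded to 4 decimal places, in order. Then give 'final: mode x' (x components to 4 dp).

Mode 1: guard c·x = 4.7919 hit at Δt = 1.4728 (t = 1.4728), x⁻ = (-4.7919) → reset → x⁺ = (-3.9685), jump to mode 0
Mode 0: guard c·x = -2.6432 hit at Δt = 0.8529 (t = 2.3257), x⁻ = (-2.6432) → reset → x⁺ = (-2.3775), jump to mode 2
Mode 2: flow for 1.0930 to horizon, guard not reached → x = (-1.4594)

1 1.4728 1->0
2 2.3257 0->2
final: 2 -1.4594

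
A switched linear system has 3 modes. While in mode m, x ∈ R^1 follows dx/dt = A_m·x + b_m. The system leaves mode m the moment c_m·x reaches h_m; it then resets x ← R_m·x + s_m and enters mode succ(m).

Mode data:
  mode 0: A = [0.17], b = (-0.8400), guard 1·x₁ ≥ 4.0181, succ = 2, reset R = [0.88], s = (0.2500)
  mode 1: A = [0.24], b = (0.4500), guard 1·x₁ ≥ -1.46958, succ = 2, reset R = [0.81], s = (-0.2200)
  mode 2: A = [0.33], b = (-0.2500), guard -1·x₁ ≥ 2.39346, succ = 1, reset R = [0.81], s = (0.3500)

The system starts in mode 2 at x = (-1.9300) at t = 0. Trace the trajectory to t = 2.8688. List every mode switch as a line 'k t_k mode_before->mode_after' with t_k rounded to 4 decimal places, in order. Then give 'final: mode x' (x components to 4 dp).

1 0.4821 2->1
2 1.9316 1->2
final: 2 -2.1961

Mode 2: guard c·x = 2.3935 hit at Δt = 0.4821 (t = 0.4821), x⁻ = (-2.3935) → reset → x⁺ = (-1.5887), jump to mode 1
Mode 1: guard c·x = -1.4696 hit at Δt = 1.4496 (t = 1.9316), x⁻ = (-1.4696) → reset → x⁺ = (-1.4104), jump to mode 2
Mode 2: flow for 0.9372 to horizon, guard not reached → x = (-2.1961)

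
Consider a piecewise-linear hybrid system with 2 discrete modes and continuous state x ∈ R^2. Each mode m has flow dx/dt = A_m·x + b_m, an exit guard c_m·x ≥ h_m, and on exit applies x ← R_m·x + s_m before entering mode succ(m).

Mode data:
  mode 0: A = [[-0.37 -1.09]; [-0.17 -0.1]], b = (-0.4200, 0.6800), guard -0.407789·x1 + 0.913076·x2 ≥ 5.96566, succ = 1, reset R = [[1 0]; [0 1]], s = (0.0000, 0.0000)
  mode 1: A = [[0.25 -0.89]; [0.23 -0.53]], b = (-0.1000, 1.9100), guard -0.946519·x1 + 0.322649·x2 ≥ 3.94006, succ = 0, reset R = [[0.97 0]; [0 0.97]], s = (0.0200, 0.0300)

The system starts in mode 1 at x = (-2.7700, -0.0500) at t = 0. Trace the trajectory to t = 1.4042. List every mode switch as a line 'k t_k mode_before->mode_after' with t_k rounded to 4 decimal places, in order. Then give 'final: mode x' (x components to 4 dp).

1 0.8787 1->0
final: 0 -3.8772 1.4212

Mode 1: guard c·x = 3.9401 hit at Δt = 0.8787 (t = 0.8787), x⁻ = (-3.8980, 0.7766) → reset → x⁺ = (-3.7610, 0.7833), jump to mode 0
Mode 0: flow for 0.5255 to horizon, guard not reached → x = (-3.8772, 1.4212)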